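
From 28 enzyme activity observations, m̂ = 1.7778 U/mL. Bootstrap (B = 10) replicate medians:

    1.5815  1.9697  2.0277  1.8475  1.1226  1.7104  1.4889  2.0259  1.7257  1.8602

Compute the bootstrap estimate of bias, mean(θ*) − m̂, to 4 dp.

mean(θ*) = (1.5815 + 1.9697 + 2.0277 + 1.8475 + 1.1226 + 1.7104 + 1.4889 + 2.0259 + 1.7257 + 1.8602) / 10 = 1.73601
bias = 1.73601 − 1.7778

bias = −0.0418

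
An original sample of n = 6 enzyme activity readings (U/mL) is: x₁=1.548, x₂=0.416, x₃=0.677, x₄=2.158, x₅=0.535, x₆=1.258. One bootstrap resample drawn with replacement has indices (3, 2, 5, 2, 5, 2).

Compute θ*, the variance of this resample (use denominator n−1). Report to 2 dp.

Resample values: 0.677, 0.416, 0.535, 0.416, 0.535, 0.416.
Mean = 0.4992; sum of squared deviations = 0.0549
s² = 0.0549 / 5 = 0.0110

θ* = 0.01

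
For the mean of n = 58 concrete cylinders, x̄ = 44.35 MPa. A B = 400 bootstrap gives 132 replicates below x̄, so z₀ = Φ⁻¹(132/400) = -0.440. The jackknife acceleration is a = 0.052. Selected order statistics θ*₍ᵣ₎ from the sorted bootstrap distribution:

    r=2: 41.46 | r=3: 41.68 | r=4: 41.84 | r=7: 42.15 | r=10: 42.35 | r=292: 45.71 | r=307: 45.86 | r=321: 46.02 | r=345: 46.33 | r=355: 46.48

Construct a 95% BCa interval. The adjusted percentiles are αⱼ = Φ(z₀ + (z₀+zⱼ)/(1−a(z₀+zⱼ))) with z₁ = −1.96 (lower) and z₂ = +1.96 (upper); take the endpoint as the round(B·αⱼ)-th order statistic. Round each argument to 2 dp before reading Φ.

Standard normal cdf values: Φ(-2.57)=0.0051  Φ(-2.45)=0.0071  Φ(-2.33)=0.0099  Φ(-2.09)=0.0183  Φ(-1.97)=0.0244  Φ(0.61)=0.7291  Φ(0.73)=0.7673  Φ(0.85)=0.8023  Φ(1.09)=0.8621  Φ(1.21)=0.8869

Lower: z₀ + z₁ = -0.440 + (-1.960) = -2.400; 1 − a(z₀+z₁) = 1 − (0.052)(-2.400) = 1.1248; argument = -0.440 + (-2.400)/1.1248 = -2.5737 → -2.57.
α₁ = Φ(-2.57) = 0.0051; rank = round(400 × 0.0051) = 2; θ*₍2₎ = 41.46.
Upper: z₀ + z₂ = 1.520; 1 − a(z₀+z₂) = 0.9210; argument = 1.2105 → 1.21; α₂ = 0.8869; rank = 355; θ*₍355₎ = 46.48.

(41.46, 46.48)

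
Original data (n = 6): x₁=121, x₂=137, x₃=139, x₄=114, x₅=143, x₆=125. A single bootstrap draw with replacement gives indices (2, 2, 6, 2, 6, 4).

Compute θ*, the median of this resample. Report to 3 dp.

Resample values: 137, 137, 125, 137, 125, 114.
Sorted: 114, 125, 125, 137, 137, 137
Median = average of the two middle values = 131.000

θ* = 131.000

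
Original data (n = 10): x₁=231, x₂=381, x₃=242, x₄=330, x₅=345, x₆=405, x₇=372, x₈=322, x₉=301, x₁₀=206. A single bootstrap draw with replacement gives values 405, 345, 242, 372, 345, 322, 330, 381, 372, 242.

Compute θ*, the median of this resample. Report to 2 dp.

θ* = 345.00

Sorted: 242, 242, 322, 330, 345, 345, 372, 372, 381, 405
Median = average of the two middle values = 345.00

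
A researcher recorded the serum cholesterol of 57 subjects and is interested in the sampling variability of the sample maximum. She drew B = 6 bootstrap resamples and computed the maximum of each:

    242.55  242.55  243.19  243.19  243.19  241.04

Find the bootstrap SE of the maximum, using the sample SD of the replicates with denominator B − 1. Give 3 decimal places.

Bootstrap SE is the standard deviation of the 6 replicate maximums.
Mean of replicates: (242.55 + 242.55 + 243.19 + 243.19 + 243.19 + 241.04) / 6 = 1455.7100 / 6 = 242.6183
Sum of squared deviations: (−0.0683)² + (−0.0683)² + (+0.5717)² + (+0.5717)² + (+0.5717)² + (−1.5783)² = 3.4809
Variance = 3.4809 / 5 = 0.6962
SE* = √0.6962

SE* = 0.834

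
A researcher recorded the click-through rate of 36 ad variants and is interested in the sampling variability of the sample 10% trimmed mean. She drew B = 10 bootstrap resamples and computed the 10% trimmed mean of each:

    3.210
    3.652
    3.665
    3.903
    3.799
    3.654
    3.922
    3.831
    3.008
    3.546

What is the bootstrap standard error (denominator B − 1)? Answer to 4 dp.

Bootstrap SE is the standard deviation of the 10 replicate 10% trimmed means.
Mean of replicates: (3.210 + 3.652 + 3.665 + 3.903 + 3.799 + 3.654 + 3.922 + 3.831 + 3.008 + 3.546) / 10 = 36.19000 / 10 = 3.61900
Sum of squared deviations: (−0.40900)² + (+0.03300)² + (+0.04600)² + (+0.28400)² + (+0.18000)² + (+0.03500)² + (+0.30300)² + (+0.21200)² + (−0.61100)² + (−0.07300)² = 0.80017
Variance = 0.80017 / 9 = 0.08891
SE* = √0.08891

SE* = 0.2982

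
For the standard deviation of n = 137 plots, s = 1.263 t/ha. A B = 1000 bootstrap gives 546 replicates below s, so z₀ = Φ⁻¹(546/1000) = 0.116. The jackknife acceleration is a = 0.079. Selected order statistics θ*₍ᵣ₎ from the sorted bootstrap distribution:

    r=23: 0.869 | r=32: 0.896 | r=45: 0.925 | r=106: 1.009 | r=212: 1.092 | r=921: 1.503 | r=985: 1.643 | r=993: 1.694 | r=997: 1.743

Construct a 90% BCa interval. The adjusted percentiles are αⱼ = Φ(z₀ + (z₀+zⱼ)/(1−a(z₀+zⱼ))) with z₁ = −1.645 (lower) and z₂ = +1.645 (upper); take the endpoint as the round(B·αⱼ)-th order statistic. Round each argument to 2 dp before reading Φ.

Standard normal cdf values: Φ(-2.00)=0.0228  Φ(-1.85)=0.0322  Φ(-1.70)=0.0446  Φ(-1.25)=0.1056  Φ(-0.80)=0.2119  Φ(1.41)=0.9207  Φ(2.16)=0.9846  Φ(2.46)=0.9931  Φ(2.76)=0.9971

(1.009, 1.643)

Lower: z₀ + z₁ = 0.116 + (-1.645) = -1.529; 1 − a(z₀+z₁) = 1 − (0.079)(-1.529) = 1.1208; argument = 0.116 + (-1.529)/1.1208 = -1.2482 → -1.25.
α₁ = Φ(-1.25) = 0.1056; rank = round(1000 × 0.1056) = 106; θ*₍106₎ = 1.009.
Upper: z₀ + z₂ = 1.761; 1 − a(z₀+z₂) = 0.8609; argument = 2.1616 → 2.16; α₂ = 0.9846; rank = 985; θ*₍985₎ = 1.643.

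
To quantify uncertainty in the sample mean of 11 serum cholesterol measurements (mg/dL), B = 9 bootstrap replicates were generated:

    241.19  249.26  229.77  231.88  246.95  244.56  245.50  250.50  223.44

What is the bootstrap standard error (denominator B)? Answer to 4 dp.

Bootstrap SE is the standard deviation of the 9 replicate means.
Mean of replicates: (241.19 + 249.26 + 229.77 + 231.88 + 246.95 + 244.56 + 245.50 + 250.50 + 223.44) / 9 = 2163.05000 / 9 = 240.33889
Sum of squared deviations: (+0.85111)² + (+8.92111)² + (−10.56889)² + (−8.45889)² + (+6.61111)² + (+4.22111)² + (+5.16111)² + (+10.16111)² + (−16.89889)² = 740.54709
Variance = 740.54709 / 9 = 82.28301
SE* = √82.28301

SE* = 9.0710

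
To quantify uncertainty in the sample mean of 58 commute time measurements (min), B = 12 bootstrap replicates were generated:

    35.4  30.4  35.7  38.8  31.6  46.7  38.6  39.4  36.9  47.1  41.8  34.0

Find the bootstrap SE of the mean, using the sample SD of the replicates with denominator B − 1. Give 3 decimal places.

SE* = 5.256

Bootstrap SE is the standard deviation of the 12 replicate means.
Mean of replicates: (35.4 + 30.4 + 35.7 + 38.8 + 31.6 + 46.7 + 38.6 + 39.4 + 36.9 + 47.1 + 41.8 + 34.0) / 12 = 456.4000 / 12 = 38.0333
Sum of squared deviations: (−2.6333)² + (−7.6333)² + (−2.3333)² + (+0.7667)² + (−6.4333)² + (+8.6667)² + (+0.5667)² + (+1.3667)² + (−1.1333)² + (+9.0667)² + (+3.7667)² + (−4.0333)² = 303.8667
Variance = 303.8667 / 11 = 27.6242
SE* = √27.6242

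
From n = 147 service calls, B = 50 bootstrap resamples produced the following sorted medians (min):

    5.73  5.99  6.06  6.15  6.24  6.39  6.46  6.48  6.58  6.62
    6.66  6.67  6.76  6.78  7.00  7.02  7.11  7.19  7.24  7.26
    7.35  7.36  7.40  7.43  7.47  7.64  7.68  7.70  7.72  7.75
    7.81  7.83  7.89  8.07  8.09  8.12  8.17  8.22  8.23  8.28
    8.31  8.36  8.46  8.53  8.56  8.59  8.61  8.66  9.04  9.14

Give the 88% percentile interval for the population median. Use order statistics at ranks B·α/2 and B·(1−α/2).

(6.06, 8.61)

α = 0.12; lower rank = 50 × 0.060 = 3; upper rank = 50 × 0.940 = 47.
The 3rd smallest replicate is 6.06; the 47th is 8.61.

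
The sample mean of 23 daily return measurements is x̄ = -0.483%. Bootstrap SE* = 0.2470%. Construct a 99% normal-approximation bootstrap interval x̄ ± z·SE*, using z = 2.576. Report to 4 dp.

Margin = 2.576 × 0.2470 = 0.63627
Interval: -0.483 ± 0.63627

(-1.1193, 0.1533)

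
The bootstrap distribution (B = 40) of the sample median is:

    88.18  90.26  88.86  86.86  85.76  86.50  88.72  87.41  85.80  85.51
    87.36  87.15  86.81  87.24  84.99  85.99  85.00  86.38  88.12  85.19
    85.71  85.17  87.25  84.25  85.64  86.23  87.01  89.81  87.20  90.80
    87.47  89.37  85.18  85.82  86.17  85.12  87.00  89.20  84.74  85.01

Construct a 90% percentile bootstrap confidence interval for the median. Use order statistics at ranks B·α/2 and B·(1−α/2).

(84.74, 89.81)

Sorted replicates: 84.25, 84.74, 84.99, 85.00, 85.01, 85.12, 85.17, 85.18, 85.19, 85.51, 85.64, 85.71, 85.76, 85.80, 85.82, 85.99, 86.17, 86.23, 86.38, 86.50, 86.81, 86.86, 87.00, 87.01, 87.15, 87.20, 87.24, 87.25, 87.36, 87.41, 87.47, 88.12, 88.18, 88.72, 88.86, 89.20, 89.37, 89.81, 90.26, 90.80
α = 0.10; lower rank = 40 × 0.050 = 2; upper rank = 40 × 0.950 = 38.
The 2nd smallest replicate is 84.74; the 38th is 89.81.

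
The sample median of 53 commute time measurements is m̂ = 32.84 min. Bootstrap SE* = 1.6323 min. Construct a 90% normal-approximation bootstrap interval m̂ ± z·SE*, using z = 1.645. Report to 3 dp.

(30.155, 35.525)

Margin = 1.645 × 1.6323 = 2.6851
Interval: 32.84 ± 2.6851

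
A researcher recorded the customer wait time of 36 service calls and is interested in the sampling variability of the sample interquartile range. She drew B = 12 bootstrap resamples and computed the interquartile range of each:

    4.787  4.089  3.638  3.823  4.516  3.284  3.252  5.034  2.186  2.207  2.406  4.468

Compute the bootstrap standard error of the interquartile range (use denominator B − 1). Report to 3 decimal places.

SE* = 0.996

Bootstrap SE is the standard deviation of the 12 replicate interquartile ranges.
Mean of replicates: (4.787 + 4.089 + 3.638 + 3.823 + 4.516 + 3.284 + 3.252 + 5.034 + 2.186 + 2.207 + 2.406 + 4.468) / 12 = 43.6900 / 12 = 3.6408
Sum of squared deviations: (+1.1462)² + (+0.4482)² + (−0.0028)² + (+0.1822)² + (+0.8752)² + (−0.3568)² + (−0.3888)² + (+1.3932)² + (−1.4548)² + (−1.4338)² + (−1.2348)² + (+0.8272)² = 10.9145
Variance = 10.9145 / 11 = 0.9922
SE* = √0.9922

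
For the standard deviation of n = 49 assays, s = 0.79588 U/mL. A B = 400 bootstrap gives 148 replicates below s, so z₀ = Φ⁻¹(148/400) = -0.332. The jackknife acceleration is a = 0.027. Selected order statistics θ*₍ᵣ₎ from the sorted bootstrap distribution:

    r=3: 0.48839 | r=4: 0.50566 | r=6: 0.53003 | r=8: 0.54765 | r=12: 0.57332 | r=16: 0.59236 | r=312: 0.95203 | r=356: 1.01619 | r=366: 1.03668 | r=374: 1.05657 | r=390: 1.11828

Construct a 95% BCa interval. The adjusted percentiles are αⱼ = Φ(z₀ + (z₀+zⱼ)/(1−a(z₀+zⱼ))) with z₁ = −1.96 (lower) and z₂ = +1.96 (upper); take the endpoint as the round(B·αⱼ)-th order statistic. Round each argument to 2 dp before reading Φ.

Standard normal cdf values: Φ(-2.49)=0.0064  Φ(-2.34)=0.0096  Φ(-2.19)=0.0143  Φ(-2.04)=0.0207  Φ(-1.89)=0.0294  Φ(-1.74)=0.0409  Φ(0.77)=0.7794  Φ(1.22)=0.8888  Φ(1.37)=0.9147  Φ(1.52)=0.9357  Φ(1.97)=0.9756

Lower: z₀ + z₁ = -0.332 + (-1.960) = -2.292; 1 − a(z₀+z₁) = 1 − (0.027)(-2.292) = 1.0619; argument = -0.332 + (-2.292)/1.0619 = -2.4904 → -2.49.
α₁ = Φ(-2.49) = 0.0064; rank = round(400 × 0.0064) = 3; θ*₍3₎ = 0.48839.
Upper: z₀ + z₂ = 1.628; 1 − a(z₀+z₂) = 0.9560; argument = 1.3709 → 1.37; α₂ = 0.9147; rank = 366; θ*₍366₎ = 1.03668.

(0.48839, 1.03668)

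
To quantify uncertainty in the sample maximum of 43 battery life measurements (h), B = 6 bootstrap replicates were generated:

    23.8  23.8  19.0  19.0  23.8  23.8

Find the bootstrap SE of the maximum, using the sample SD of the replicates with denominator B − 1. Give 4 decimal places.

SE* = 2.4787

Bootstrap SE is the standard deviation of the 6 replicate maximums.
Mean of replicates: (23.8 + 23.8 + 19.0 + 19.0 + 23.8 + 23.8) / 6 = 133.20000 / 6 = 22.20000
Sum of squared deviations: (+1.60000)² + (+1.60000)² + (−3.20000)² + (−3.20000)² + (+1.60000)² + (+1.60000)² = 30.72000
Variance = 30.72000 / 5 = 6.14400
SE* = √6.14400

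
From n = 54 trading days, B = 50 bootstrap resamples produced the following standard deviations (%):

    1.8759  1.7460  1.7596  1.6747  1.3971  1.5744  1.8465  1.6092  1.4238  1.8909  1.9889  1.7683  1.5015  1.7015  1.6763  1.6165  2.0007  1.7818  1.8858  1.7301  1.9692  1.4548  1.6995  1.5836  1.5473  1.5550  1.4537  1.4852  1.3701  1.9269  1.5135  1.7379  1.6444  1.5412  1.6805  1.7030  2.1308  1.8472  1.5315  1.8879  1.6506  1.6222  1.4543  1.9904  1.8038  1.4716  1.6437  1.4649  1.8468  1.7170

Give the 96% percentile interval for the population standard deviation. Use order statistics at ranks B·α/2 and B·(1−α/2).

(1.3701, 2.0007)

Sorted replicates: 1.3701, 1.3971, 1.4238, 1.4537, 1.4543, 1.4548, 1.4649, 1.4716, 1.4852, 1.5015, 1.5135, 1.5315, 1.5412, 1.5473, 1.5550, 1.5744, 1.5836, 1.6092, 1.6165, 1.6222, 1.6437, 1.6444, 1.6506, 1.6747, 1.6763, 1.6805, 1.6995, 1.7015, 1.7030, 1.7170, 1.7301, 1.7379, 1.7460, 1.7596, 1.7683, 1.7818, 1.8038, 1.8465, 1.8468, 1.8472, 1.8759, 1.8858, 1.8879, 1.8909, 1.9269, 1.9692, 1.9889, 1.9904, 2.0007, 2.1308
α = 0.04; lower rank = 50 × 0.020 = 1; upper rank = 50 × 0.980 = 49.
The 1st smallest replicate is 1.3701; the 49th is 2.0007.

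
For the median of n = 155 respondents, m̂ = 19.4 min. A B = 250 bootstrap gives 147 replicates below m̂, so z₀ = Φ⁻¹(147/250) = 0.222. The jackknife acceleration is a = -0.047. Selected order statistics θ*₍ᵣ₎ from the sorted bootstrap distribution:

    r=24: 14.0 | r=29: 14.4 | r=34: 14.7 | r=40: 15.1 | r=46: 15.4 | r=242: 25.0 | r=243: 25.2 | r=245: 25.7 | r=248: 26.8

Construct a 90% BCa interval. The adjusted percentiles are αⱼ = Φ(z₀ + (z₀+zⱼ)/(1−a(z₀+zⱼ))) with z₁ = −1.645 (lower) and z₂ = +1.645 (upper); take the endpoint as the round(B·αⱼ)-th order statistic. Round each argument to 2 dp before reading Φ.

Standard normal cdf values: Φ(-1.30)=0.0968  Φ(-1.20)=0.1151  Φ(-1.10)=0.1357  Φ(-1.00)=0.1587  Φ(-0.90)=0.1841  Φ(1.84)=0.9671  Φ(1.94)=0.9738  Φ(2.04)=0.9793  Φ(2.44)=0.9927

Lower: z₀ + z₁ = 0.222 + (-1.645) = -1.423; 1 − a(z₀+z₁) = 1 − (-0.047)(-1.423) = 0.9331; argument = 0.222 + (-1.423)/0.9331 = -1.3030 → -1.30.
α₁ = Φ(-1.30) = 0.0968; rank = round(250 × 0.0968) = 24; θ*₍24₎ = 14.0.
Upper: z₀ + z₂ = 1.867; 1 − a(z₀+z₂) = 1.0877; argument = 1.9384 → 1.94; α₂ = 0.9738; rank = 243; θ*₍243₎ = 25.2.

(14.0, 25.2)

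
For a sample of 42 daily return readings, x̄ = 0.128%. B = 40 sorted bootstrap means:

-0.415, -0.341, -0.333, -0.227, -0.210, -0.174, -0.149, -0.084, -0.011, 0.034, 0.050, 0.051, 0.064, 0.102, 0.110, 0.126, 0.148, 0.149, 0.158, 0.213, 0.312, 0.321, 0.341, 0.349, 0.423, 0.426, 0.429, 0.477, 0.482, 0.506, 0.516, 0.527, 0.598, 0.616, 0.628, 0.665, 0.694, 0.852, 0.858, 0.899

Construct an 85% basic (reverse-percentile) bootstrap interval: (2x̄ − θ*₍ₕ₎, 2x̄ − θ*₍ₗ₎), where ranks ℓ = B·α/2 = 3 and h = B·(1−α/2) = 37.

(-0.438, 0.589)

Percentile endpoints at ranks 3 and 37: θ*₍3₎ = -0.333, θ*₍37₎ = 0.694.
Basic interval reflects these around x̄:
  lower = 2 × 0.128 − 0.694 = -0.438
  upper = 2 × 0.128 − -0.333 = 0.589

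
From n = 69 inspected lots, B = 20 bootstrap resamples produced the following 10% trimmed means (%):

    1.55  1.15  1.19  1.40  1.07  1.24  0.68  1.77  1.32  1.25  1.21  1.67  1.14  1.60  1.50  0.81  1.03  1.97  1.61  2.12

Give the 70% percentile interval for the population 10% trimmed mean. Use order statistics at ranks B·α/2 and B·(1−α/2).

Sorted replicates: 0.68, 0.81, 1.03, 1.07, 1.14, 1.15, 1.19, 1.21, 1.24, 1.25, 1.32, 1.40, 1.50, 1.55, 1.60, 1.61, 1.67, 1.77, 1.97, 2.12
α = 0.30; lower rank = 20 × 0.150 = 3; upper rank = 20 × 0.850 = 17.
The 3rd smallest replicate is 1.03; the 17th is 1.67.

(1.03, 1.67)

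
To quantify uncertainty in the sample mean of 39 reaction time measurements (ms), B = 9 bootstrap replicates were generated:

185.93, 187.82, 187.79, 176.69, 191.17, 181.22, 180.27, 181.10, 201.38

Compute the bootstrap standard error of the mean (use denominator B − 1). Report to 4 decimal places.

SE* = 7.3834

Bootstrap SE is the standard deviation of the 9 replicate means.
Mean of replicates: (185.93 + 187.82 + 187.79 + 176.69 + 191.17 + 181.22 + 180.27 + 181.10 + 201.38) / 9 = 1673.37000 / 9 = 185.93000
Sum of squared deviations: (+0.00000)² + (+1.89000)² + (+1.86000)² + (−9.24000)² + (+5.24000)² + (−4.71000)² + (−5.66000)² + (−4.83000)² + (+15.45000)² = 436.11800
Variance = 436.11800 / 8 = 54.51475
SE* = √54.51475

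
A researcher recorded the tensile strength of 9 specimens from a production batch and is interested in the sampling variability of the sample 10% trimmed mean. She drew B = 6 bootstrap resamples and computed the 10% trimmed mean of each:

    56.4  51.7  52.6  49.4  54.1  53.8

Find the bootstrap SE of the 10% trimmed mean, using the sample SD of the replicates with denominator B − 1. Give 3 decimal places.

SE* = 2.376

Bootstrap SE is the standard deviation of the 6 replicate 10% trimmed means.
Mean of replicates: (56.4 + 51.7 + 52.6 + 49.4 + 54.1 + 53.8) / 6 = 318.0000 / 6 = 53.0000
Sum of squared deviations: (+3.4000)² + (−1.3000)² + (−0.4000)² + (−3.6000)² + (+1.1000)² + (+0.8000)² = 28.2200
Variance = 28.2200 / 5 = 5.6440
SE* = √5.6440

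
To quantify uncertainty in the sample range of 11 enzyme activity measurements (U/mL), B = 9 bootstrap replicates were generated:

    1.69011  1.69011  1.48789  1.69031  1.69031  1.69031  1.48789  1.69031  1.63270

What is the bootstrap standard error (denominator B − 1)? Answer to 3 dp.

Bootstrap SE is the standard deviation of the 9 replicate ranges.
Mean of replicates: (1.69011 + 1.69011 + 1.48789 + 1.69031 + 1.69031 + 1.69031 + 1.48789 + 1.69031 + 1.63270) / 9 = 14.749940 / 9 = 1.638882
Sum of squared deviations: (+0.051228)² + (+0.051228)² + (−0.150992)² + (+0.051428)² + (+0.051428)² + (+0.051428)² + (−0.150992)² + (+0.051428)² + (−0.006182)² = 0.061463
Variance = 0.061463 / 8 = 0.007683
SE* = √0.007683

SE* = 0.088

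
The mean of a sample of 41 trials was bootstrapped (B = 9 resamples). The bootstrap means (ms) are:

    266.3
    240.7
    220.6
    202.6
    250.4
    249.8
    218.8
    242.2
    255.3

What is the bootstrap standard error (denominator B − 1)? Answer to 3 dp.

SE* = 20.433

Bootstrap SE is the standard deviation of the 9 replicate means.
Mean of replicates: (266.3 + 240.7 + 220.6 + 202.6 + 250.4 + 249.8 + 218.8 + 242.2 + 255.3) / 9 = 2146.7000 / 9 = 238.5222
Sum of squared deviations: (+27.7778)² + (+2.1778)² + (−17.9222)² + (−35.9222)² + (+11.8778)² + (+11.2778)² + (−19.7222)² + (+3.6778)² + (+16.7778)² = 3340.2156
Variance = 3340.2156 / 8 = 417.5269
SE* = √417.5269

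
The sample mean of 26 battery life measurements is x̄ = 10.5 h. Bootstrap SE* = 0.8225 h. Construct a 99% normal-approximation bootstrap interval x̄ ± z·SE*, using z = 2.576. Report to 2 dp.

Margin = 2.576 × 0.8225 = 2.119
Interval: 10.5 ± 2.119

(8.38, 12.62)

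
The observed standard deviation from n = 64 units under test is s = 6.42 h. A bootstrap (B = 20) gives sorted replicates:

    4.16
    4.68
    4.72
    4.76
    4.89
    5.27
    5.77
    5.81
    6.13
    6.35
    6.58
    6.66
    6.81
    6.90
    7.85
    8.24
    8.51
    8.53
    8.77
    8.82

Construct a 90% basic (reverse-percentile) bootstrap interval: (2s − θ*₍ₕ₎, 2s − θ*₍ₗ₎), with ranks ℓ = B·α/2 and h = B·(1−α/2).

Percentile endpoints at ranks 1 and 19: θ*₍1₎ = 4.16, θ*₍19₎ = 8.77.
Basic interval reflects these around s:
  lower = 2 × 6.42 − 8.77 = 4.07
  upper = 2 × 6.42 − 4.16 = 8.68

(4.07, 8.68)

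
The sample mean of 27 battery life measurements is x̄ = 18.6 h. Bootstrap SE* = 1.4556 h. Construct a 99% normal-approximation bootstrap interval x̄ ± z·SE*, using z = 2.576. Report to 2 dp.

Margin = 2.576 × 1.4556 = 3.750
Interval: 18.6 ± 3.750

(14.85, 22.35)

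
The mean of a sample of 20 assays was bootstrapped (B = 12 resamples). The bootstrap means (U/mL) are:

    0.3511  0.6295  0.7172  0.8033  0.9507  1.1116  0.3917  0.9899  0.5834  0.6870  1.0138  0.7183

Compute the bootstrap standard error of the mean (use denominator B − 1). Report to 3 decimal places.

Bootstrap SE is the standard deviation of the 12 replicate means.
Mean of replicates: (0.3511 + 0.6295 + 0.7172 + 0.8033 + 0.9507 + 1.1116 + 0.3917 + 0.9899 + 0.5834 + 0.6870 + 1.0138 + 0.7183) / 12 = 8.94750 / 12 = 0.74562
Sum of squared deviations: (−0.39452)² + (−0.11613)² + (−0.02843)² + (+0.05768)² + (+0.20508)² + (+0.36597)² + (−0.35392)² + (+0.24428)² + (−0.16222)² + (−0.05862)² + (+0.26818)² + (−0.02732)² = 0.63661
Variance = 0.63661 / 11 = 0.05787
SE* = √0.05787

SE* = 0.241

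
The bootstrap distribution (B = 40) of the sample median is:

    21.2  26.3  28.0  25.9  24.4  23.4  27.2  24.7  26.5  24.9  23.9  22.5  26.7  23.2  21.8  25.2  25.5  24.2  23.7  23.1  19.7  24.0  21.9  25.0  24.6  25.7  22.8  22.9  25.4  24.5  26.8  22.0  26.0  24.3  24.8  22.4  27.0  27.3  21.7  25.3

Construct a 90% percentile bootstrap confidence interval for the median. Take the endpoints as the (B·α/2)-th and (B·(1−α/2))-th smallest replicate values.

(21.2, 27.2)

Sorted replicates: 19.7, 21.2, 21.7, 21.8, 21.9, 22.0, 22.4, 22.5, 22.8, 22.9, 23.1, 23.2, 23.4, 23.7, 23.9, 24.0, 24.2, 24.3, 24.4, 24.5, 24.6, 24.7, 24.8, 24.9, 25.0, 25.2, 25.3, 25.4, 25.5, 25.7, 25.9, 26.0, 26.3, 26.5, 26.7, 26.8, 27.0, 27.2, 27.3, 28.0
α = 0.10; lower rank = 40 × 0.050 = 2; upper rank = 40 × 0.950 = 38.
The 2nd smallest replicate is 21.2; the 38th is 27.2.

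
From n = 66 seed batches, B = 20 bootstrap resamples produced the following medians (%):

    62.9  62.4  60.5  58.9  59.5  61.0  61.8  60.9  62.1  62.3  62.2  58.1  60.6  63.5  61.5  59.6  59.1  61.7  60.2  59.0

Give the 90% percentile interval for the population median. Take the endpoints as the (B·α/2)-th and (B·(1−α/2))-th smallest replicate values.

(58.1, 62.9)

Sorted replicates: 58.1, 58.9, 59.0, 59.1, 59.5, 59.6, 60.2, 60.5, 60.6, 60.9, 61.0, 61.5, 61.7, 61.8, 62.1, 62.2, 62.3, 62.4, 62.9, 63.5
α = 0.10; lower rank = 20 × 0.050 = 1; upper rank = 20 × 0.950 = 19.
The 1st smallest replicate is 58.1; the 19th is 62.9.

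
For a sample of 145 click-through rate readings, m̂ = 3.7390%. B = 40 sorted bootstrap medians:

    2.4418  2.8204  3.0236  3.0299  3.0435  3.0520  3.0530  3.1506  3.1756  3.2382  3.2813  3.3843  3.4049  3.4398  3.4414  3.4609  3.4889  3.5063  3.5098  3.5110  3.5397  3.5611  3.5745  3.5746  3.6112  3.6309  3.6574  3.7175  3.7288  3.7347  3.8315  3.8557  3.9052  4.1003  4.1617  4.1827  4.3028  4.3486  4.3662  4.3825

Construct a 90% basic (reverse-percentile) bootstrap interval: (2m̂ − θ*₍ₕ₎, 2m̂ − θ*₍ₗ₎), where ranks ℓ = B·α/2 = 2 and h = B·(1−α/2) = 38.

Percentile endpoints at ranks 2 and 38: θ*₍2₎ = 2.8204, θ*₍38₎ = 4.3486.
Basic interval reflects these around m̂:
  lower = 2 × 3.7390 − 4.3486 = 3.1294
  upper = 2 × 3.7390 − 2.8204 = 4.6576

(3.1294, 4.6576)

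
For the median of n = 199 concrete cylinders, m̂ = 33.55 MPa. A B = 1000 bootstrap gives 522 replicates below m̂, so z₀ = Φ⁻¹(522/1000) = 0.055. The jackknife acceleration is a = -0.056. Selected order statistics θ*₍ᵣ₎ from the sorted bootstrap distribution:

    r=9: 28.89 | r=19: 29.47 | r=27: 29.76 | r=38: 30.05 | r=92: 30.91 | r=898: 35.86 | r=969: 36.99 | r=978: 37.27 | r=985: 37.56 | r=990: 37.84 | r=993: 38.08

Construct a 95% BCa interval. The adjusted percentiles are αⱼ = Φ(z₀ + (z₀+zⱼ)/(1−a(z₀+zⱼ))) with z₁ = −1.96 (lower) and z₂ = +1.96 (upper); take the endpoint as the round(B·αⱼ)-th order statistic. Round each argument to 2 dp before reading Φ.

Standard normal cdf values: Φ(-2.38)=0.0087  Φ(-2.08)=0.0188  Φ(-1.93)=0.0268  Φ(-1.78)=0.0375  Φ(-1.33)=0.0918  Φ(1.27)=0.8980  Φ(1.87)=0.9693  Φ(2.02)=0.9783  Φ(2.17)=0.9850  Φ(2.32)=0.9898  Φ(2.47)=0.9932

(29.47, 36.99)

Lower: z₀ + z₁ = 0.055 + (-1.960) = -1.905; 1 − a(z₀+z₁) = 1 − (-0.056)(-1.905) = 0.8933; argument = 0.055 + (-1.905)/0.8933 = -2.0775 → -2.08.
α₁ = Φ(-2.08) = 0.0188; rank = round(1000 × 0.0188) = 19; θ*₍19₎ = 29.47.
Upper: z₀ + z₂ = 2.015; 1 − a(z₀+z₂) = 1.1128; argument = 1.8657 → 1.87; α₂ = 0.9693; rank = 969; θ*₍969₎ = 36.99.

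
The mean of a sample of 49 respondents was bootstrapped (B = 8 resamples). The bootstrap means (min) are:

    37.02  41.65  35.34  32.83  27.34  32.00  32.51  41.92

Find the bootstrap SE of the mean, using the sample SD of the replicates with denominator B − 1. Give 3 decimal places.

Bootstrap SE is the standard deviation of the 8 replicate means.
Mean of replicates: (37.02 + 41.65 + 35.34 + 32.83 + 27.34 + 32.00 + 32.51 + 41.92) / 8 = 280.6100 / 8 = 35.0763
Sum of squared deviations: (+1.9438)² + (+6.5737)² + (+0.2638)² + (−2.2463)² + (−7.7363)² + (−3.0763)² + (−2.5663)² + (+6.8438)² = 174.8430
Variance = 174.8430 / 7 = 24.9776
SE* = √24.9776

SE* = 4.998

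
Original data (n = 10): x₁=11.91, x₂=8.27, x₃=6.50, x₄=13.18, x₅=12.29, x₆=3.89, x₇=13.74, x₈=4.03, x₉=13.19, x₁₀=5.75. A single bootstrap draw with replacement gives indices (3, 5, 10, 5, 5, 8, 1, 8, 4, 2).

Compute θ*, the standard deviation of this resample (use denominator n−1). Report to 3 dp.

θ* = 3.729

Resample values: 6.50, 12.29, 5.75, 12.29, 12.29, 4.03, 11.91, 4.03, 13.18, 8.27.
Mean = 9.0540; sum of squared deviations = 125.1308
s² = 125.1308 / 9 = 13.9034
s = √13.9034 = 3.729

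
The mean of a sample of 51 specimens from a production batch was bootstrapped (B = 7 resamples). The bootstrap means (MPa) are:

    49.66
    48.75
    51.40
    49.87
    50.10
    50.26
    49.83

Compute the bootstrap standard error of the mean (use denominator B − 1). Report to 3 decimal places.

Bootstrap SE is the standard deviation of the 7 replicate means.
Mean of replicates: (49.66 + 48.75 + 51.40 + 49.87 + 50.10 + 50.26 + 49.83) / 7 = 349.8700 / 7 = 49.9814
Sum of squared deviations: (−0.3214)² + (−1.2314)² + (+1.4186)² + (−0.1114)² + (+0.1186)² + (+0.2786)² + (−0.1514)² = 3.7591
Variance = 3.7591 / 6 = 0.6265
SE* = √0.6265

SE* = 0.792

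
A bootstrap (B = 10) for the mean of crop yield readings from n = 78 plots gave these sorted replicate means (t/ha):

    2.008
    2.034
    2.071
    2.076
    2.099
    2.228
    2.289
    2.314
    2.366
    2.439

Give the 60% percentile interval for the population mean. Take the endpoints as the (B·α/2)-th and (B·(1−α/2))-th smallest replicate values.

(2.034, 2.314)

α = 0.40; lower rank = 10 × 0.200 = 2; upper rank = 10 × 0.800 = 8.
The 2nd smallest replicate is 2.034; the 8th is 2.314.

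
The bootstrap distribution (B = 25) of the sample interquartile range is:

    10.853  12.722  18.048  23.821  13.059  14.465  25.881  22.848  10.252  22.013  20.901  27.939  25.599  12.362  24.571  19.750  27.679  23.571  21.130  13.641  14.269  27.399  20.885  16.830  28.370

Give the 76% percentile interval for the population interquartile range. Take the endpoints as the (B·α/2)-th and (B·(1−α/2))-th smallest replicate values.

(12.362, 27.399)

Sorted replicates: 10.252, 10.853, 12.362, 12.722, 13.059, 13.641, 14.269, 14.465, 16.830, 18.048, 19.750, 20.885, 20.901, 21.130, 22.013, 22.848, 23.571, 23.821, 24.571, 25.599, 25.881, 27.399, 27.679, 27.939, 28.370
α = 0.24; lower rank = 25 × 0.120 = 3; upper rank = 25 × 0.880 = 22.
The 3rd smallest replicate is 12.362; the 22nd is 27.399.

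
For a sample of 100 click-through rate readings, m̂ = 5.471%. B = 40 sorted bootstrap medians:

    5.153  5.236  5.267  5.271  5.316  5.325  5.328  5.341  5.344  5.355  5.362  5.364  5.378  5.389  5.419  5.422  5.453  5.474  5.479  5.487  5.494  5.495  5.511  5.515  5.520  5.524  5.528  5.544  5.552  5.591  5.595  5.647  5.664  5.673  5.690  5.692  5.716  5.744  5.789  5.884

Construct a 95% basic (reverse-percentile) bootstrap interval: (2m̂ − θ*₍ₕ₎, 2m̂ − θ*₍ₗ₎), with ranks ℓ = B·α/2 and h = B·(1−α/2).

Percentile endpoints at ranks 1 and 39: θ*₍1₎ = 5.153, θ*₍39₎ = 5.789.
Basic interval reflects these around m̂:
  lower = 2 × 5.471 − 5.789 = 5.153
  upper = 2 × 5.471 − 5.153 = 5.789

(5.153, 5.789)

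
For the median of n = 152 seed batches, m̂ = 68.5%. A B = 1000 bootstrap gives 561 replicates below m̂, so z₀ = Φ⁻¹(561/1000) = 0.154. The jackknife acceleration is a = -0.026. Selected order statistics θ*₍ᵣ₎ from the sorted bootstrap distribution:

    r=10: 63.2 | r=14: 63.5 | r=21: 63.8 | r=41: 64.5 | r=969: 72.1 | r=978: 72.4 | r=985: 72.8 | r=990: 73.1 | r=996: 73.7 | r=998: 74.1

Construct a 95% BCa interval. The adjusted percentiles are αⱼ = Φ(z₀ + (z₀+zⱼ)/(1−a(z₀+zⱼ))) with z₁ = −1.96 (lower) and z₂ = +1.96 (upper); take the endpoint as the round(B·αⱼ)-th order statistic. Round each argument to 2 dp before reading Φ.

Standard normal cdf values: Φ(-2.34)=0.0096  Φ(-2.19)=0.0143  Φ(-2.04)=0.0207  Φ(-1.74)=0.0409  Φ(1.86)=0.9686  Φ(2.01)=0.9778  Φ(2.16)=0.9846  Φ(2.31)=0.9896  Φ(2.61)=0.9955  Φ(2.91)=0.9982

(64.5, 72.8)

Lower: z₀ + z₁ = 0.154 + (-1.960) = -1.806; 1 − a(z₀+z₁) = 1 − (-0.026)(-1.806) = 0.9530; argument = 0.154 + (-1.806)/0.9530 = -1.7410 → -1.74.
α₁ = Φ(-1.74) = 0.0409; rank = round(1000 × 0.0409) = 41; θ*₍41₎ = 64.5.
Upper: z₀ + z₂ = 2.114; 1 − a(z₀+z₂) = 1.0550; argument = 2.1579 → 2.16; α₂ = 0.9846; rank = 985; θ*₍985₎ = 72.8.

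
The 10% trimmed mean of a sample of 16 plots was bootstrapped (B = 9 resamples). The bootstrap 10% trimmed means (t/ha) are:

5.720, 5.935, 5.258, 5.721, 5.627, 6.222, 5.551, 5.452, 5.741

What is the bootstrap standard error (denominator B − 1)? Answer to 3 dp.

Bootstrap SE is the standard deviation of the 9 replicate 10% trimmed means.
Mean of replicates: (5.720 + 5.935 + 5.258 + 5.721 + 5.627 + 6.222 + 5.551 + 5.452 + 5.741) / 9 = 51.2270 / 9 = 5.6919
Sum of squared deviations: (+0.0281)² + (+0.2431)² + (−0.4339)² + (+0.0291)² + (−0.0649)² + (+0.5301)² + (−0.1409)² + (−0.2399)² + (+0.0491)² = 0.6140
Variance = 0.6140 / 8 = 0.0768
SE* = √0.0768

SE* = 0.277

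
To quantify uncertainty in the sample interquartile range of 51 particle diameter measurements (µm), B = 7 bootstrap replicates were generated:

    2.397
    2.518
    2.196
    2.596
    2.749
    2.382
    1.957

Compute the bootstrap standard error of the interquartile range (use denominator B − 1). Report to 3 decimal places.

Bootstrap SE is the standard deviation of the 7 replicate interquartile ranges.
Mean of replicates: (2.397 + 2.518 + 2.196 + 2.596 + 2.749 + 2.382 + 1.957) / 7 = 16.7950 / 7 = 2.3993
Sum of squared deviations: (−0.0023)² + (+0.1187)² + (−0.2033)² + (+0.1967)² + (+0.3497)² + (−0.0173)² + (−0.4423)² = 0.4123
Variance = 0.4123 / 6 = 0.0687
SE* = √0.0687

SE* = 0.262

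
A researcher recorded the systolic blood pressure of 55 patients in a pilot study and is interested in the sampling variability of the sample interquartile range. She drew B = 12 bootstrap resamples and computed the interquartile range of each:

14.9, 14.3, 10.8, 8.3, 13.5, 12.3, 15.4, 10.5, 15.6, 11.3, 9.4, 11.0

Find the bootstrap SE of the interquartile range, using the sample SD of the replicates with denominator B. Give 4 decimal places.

SE* = 2.3324

Bootstrap SE is the standard deviation of the 12 replicate interquartile ranges.
Mean of replicates: (14.9 + 14.3 + 10.8 + 8.3 + 13.5 + 12.3 + 15.4 + 10.5 + 15.6 + 11.3 + 9.4 + 11.0) / 12 = 147.30000 / 12 = 12.27500
Sum of squared deviations: (+2.62500)² + (+2.02500)² + (−1.47500)² + (−3.97500)² + (+1.22500)² + (+0.02500)² + (+3.12500)² + (−1.77500)² + (+3.32500)² + (−0.97500)² + (−2.87500)² + (−1.27500)² = 65.28250
Variance = 65.28250 / 12 = 5.44021
SE* = √5.44021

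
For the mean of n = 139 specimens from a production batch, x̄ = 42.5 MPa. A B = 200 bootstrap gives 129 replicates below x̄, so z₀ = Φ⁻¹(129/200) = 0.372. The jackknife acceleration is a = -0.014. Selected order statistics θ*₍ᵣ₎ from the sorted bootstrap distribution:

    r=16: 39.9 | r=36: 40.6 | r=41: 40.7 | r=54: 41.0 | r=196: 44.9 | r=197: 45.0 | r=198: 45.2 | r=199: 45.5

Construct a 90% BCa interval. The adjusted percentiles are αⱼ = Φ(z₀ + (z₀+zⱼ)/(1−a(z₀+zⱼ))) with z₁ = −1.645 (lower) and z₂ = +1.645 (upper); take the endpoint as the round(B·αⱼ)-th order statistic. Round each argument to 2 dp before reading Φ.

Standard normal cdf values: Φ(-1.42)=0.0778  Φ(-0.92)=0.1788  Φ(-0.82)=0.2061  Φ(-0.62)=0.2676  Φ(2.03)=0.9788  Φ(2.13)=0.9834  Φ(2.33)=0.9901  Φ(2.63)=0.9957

(40.6, 45.2)

Lower: z₀ + z₁ = 0.372 + (-1.645) = -1.273; 1 − a(z₀+z₁) = 1 − (-0.014)(-1.273) = 0.9822; argument = 0.372 + (-1.273)/0.9822 = -0.9241 → -0.92.
α₁ = Φ(-0.92) = 0.1788; rank = round(200 × 0.1788) = 36; θ*₍36₎ = 40.6.
Upper: z₀ + z₂ = 2.017; 1 − a(z₀+z₂) = 1.0282; argument = 2.3336 → 2.33; α₂ = 0.9901; rank = 198; θ*₍198₎ = 45.2.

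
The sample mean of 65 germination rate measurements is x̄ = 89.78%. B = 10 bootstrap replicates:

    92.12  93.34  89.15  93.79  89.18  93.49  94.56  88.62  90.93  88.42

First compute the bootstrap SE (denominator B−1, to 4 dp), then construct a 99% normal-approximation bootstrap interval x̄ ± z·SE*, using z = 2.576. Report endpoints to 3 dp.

Mean of replicates = 91.3600; sum of squared deviations = 51.1524; SE* = √(51.1524/9) = 2.3840
Margin = 2.576 × 2.3840 = 6.1412
Interval: 89.78 ± 6.1412

(83.639, 95.921)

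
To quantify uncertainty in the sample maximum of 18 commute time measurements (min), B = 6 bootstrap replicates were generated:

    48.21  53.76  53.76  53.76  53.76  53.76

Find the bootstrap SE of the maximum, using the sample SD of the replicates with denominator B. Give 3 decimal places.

SE* = 2.068

Bootstrap SE is the standard deviation of the 6 replicate maximums.
Mean of replicates: (48.21 + 53.76 + 53.76 + 53.76 + 53.76 + 53.76) / 6 = 317.0100 / 6 = 52.8350
Sum of squared deviations: (−4.6250)² + (+0.9250)² + (+0.9250)² + (+0.9250)² + (+0.9250)² + (+0.9250)² = 25.6687
Variance = 25.6687 / 6 = 4.2781
SE* = √4.2781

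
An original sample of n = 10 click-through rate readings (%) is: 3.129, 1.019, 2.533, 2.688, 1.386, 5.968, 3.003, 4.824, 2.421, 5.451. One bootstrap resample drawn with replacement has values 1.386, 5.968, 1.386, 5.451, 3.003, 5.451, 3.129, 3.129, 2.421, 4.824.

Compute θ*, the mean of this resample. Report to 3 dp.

Mean = (1.386 + 5.968 + 1.386 + 5.451 + 3.003 + 5.451 + 3.129 + 3.129 + 2.421 + 4.824) / 10 = 36.1480 / 10 = 3.615

θ* = 3.615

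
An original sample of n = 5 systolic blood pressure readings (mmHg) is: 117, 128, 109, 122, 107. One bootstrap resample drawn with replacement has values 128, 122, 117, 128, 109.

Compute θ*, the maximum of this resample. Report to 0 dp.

Maximum = 128

θ* = 128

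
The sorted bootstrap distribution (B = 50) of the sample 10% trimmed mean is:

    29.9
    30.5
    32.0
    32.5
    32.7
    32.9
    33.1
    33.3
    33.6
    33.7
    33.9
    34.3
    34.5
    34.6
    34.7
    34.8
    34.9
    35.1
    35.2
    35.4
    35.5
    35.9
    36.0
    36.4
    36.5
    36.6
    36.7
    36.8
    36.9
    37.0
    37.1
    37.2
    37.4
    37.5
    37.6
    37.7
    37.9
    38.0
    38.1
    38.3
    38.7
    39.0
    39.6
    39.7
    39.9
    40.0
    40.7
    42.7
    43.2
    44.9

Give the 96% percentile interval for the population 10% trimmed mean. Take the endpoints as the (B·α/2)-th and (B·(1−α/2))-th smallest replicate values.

(29.9, 43.2)

α = 0.04; lower rank = 50 × 0.020 = 1; upper rank = 50 × 0.980 = 49.
The 1st smallest replicate is 29.9; the 49th is 43.2.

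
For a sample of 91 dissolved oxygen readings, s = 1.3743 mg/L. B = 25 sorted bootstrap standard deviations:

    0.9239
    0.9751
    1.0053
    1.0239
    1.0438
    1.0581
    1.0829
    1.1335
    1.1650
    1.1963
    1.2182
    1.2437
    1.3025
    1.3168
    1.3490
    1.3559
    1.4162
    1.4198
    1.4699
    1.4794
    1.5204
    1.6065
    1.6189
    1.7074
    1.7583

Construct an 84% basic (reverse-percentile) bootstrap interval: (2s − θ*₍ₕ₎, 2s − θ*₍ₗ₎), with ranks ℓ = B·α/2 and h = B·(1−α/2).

Percentile endpoints at ranks 2 and 23: θ*₍2₎ = 0.9751, θ*₍23₎ = 1.6189.
Basic interval reflects these around s:
  lower = 2 × 1.3743 − 1.6189 = 1.1297
  upper = 2 × 1.3743 − 0.9751 = 1.7735

(1.1297, 1.7735)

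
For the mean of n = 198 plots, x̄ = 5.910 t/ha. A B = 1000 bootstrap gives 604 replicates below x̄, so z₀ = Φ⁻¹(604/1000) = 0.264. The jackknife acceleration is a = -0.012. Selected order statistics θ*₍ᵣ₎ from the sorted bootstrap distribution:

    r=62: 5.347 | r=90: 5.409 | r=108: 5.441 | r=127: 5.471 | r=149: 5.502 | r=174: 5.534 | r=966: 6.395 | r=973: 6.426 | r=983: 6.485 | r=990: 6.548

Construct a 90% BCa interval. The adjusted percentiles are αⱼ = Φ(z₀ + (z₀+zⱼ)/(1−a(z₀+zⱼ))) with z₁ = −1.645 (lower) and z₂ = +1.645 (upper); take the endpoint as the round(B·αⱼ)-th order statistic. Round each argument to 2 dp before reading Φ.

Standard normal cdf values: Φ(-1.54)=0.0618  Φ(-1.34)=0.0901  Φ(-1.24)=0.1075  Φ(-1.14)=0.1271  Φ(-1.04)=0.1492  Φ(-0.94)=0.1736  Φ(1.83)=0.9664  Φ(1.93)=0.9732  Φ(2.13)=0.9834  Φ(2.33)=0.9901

(5.471, 6.485)

Lower: z₀ + z₁ = 0.264 + (-1.645) = -1.381; 1 − a(z₀+z₁) = 1 − (-0.012)(-1.381) = 0.9834; argument = 0.264 + (-1.381)/0.9834 = -1.1403 → -1.14.
α₁ = Φ(-1.14) = 0.1271; rank = round(1000 × 0.1271) = 127; θ*₍127₎ = 5.471.
Upper: z₀ + z₂ = 1.909; 1 − a(z₀+z₂) = 1.0229; argument = 2.1302 → 2.13; α₂ = 0.9834; rank = 983; θ*₍983₎ = 6.485.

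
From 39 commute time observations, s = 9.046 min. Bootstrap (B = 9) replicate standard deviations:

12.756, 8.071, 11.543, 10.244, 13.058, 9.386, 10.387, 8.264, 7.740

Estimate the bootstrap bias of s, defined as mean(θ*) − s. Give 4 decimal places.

mean(θ*) = (12.756 + 8.071 + 11.543 + 10.244 + 13.058 + 9.386 + 10.387 + 8.264 + 7.740) / 9 = 10.16100
bias = 10.16100 − 9.046

bias = +1.1150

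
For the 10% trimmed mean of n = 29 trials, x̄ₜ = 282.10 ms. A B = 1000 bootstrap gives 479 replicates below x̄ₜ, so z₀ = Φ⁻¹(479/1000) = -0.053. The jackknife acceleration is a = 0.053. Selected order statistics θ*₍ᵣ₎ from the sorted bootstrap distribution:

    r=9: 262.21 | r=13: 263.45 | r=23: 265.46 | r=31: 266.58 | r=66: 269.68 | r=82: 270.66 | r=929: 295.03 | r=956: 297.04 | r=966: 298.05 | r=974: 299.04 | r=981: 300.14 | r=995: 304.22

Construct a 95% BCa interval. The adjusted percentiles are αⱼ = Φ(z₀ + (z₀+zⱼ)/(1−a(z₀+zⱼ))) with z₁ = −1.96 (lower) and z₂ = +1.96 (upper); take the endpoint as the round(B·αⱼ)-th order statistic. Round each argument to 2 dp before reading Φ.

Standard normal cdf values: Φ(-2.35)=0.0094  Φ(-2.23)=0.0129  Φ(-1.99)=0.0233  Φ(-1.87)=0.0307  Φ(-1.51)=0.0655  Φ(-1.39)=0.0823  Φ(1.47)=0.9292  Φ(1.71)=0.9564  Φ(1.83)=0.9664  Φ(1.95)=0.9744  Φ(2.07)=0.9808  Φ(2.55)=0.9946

(266.58, 300.14)

Lower: z₀ + z₁ = -0.053 + (-1.960) = -2.013; 1 − a(z₀+z₁) = 1 − (0.053)(-2.013) = 1.1067; argument = -0.053 + (-2.013)/1.1067 = -1.8719 → -1.87.
α₁ = Φ(-1.87) = 0.0307; rank = round(1000 × 0.0307) = 31; θ*₍31₎ = 266.58.
Upper: z₀ + z₂ = 1.907; 1 − a(z₀+z₂) = 0.8989; argument = 2.0684 → 2.07; α₂ = 0.9808; rank = 981; θ*₍981₎ = 300.14.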